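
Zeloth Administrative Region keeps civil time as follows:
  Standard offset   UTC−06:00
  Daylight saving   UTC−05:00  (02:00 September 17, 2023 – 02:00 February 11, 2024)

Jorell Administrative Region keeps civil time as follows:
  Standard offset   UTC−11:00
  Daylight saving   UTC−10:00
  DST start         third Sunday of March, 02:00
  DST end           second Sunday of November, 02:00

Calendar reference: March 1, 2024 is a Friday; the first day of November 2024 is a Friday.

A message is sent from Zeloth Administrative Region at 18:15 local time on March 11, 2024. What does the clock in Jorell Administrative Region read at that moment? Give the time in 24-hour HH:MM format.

March 11, 2024 is outside the daylight-saving period (17 September 2023 – 11 February 2024), so Zeloth Administrative Region is on standard time, UTC−06:00.
18:15 Zeloth Administrative Region + 6h = 00:15 UTC (rolling into the next day, 12 March 2024).
1 March 2024 is a Friday, so the first Sunday is March 3 and the third is March 17.
1 November 2024 is a Friday, so the first Sunday is November 3 and the second is November 10.
At the standard offset (UTC−11:00), 00:15 UTC − 11h = 13:15 Jorell Administrative Region standard time (rolling into the previous day, 11 March 2024).
The standard-time date in Jorell Administrative Region, March 11, 2024, is outside the daylight-saving period (17 March – 10 November), so Jorell Administrative Region is on standard time, UTC−11:00.
00:15 UTC − 11h = 13:15 Jorell Administrative Region (rolling into the previous day, 11 March 2024).

13:15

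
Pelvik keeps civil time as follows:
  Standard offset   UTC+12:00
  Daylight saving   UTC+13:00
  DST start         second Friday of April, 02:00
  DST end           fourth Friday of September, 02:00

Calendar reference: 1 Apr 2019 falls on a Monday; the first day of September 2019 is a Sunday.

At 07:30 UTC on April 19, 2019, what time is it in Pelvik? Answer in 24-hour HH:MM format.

1 April 2019 is a Monday, so the first Friday is April 5 and the second is April 12.
1 September 2019 is a Sunday, so the first Friday is September 6 and the fourth is September 27.
At the standard offset (UTC+12:00), 07:30 UTC + 12h = 19:30 Pelvik standard time.
The standard-time date in Pelvik, April 19, 2019, falls between 12 April and 27 September, so daylight saving is in effect and Pelvik is at UTC+13:00.
07:30 UTC + 13h = 20:30 local.

20:30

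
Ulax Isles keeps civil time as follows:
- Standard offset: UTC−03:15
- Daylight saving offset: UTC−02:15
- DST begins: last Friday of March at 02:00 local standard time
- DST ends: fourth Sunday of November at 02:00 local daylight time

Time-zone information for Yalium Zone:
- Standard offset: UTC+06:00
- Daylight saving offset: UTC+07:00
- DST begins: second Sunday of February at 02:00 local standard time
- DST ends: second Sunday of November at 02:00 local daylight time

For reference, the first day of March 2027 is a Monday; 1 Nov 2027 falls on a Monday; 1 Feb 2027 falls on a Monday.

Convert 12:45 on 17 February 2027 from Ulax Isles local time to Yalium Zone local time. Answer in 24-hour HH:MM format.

1 March 2027 is a Monday, so Fridays fall on 5, 12, 19, 26; the last is March 26.
1 November 2027 is a Monday, so the first Sunday is November 7 and the fourth is November 28.
17 February 2027 is outside the daylight-saving period (26 March – 28 November), so Ulax Isles is on standard time, UTC−03:15.
12:45 Ulax Isles + 3h15m = 16:00 UTC.
1 February 2027 is a Monday, so the first Sunday is February 7 and the second is February 14.
1 November 2027 is a Monday, so the first Sunday is November 7 and the second is November 14.
At the standard offset (UTC+06:00), 16:00 UTC + 6h = 22:00 Yalium Zone standard time.
Daylight saving runs 14 February – 14 November; the standard-time date in Yalium Zone, 17 February 2027, is inside that window, so Yalium Zone is at UTC+07:00.
16:00 UTC + 7h = 23:00 Yalium Zone.

23:00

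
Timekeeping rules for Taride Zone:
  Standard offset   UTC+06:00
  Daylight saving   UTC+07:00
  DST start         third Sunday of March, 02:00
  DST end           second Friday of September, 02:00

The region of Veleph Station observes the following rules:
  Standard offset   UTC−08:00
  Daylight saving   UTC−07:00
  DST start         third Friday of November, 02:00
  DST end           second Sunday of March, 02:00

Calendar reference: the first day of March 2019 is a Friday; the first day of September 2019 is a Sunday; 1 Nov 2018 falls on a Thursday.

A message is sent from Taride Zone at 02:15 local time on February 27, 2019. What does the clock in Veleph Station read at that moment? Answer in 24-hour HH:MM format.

13:15

1 March 2019 is a Friday, so the first Sunday is March 3 and the third is March 17.
1 September 2019 is a Sunday, so the first Friday is September 6 and the second is September 13.
February 27, 2019 does not fall between 17 March and 13 September, so daylight saving is not in effect and Taride Zone is at UTC+06:00.
02:15 Taride Zone − 6h = 20:15 UTC (rolling into the previous day, 26 February 2019).
1 November 2018 is a Thursday, so the first Friday is November 2 and the third is November 16.
1 March 2019 is a Friday, so the first Sunday is March 3 and the second is March 10.
At the standard offset (UTC−08:00), 20:15 UTC − 8h = 12:15 Veleph Station standard time.
The standard-time date in Veleph Station, February 26, 2019, falls between 16 November 2018 and 10 March 2019, so daylight saving is in effect and Veleph Station is at UTC−07:00.
20:15 UTC − 7h = 13:15 Veleph Station.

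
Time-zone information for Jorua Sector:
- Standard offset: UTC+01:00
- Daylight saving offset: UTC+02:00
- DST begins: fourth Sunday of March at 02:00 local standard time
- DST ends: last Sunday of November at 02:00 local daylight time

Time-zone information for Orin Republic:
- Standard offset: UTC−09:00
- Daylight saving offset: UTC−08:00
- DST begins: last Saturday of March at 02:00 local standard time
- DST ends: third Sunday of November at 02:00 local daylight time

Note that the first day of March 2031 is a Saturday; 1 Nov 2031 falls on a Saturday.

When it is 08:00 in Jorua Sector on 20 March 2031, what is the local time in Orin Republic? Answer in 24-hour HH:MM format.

1 March 2031 is a Saturday, so the first Sunday is March 2 and the fourth is March 23.
1 November 2031 is a Saturday, so Sundays fall on 2, 9, 16, 23, 30; the last is November 30.
Daylight saving runs 23 March – 30 November; 20 March 2031 is outside that window, so Jorua Sector is on standard time at UTC+01:00.
08:00 Jorua Sector − 1h = 07:00 UTC.
1 March 2031 is a Saturday, so Saturdays fall on 1, 8, 15, 22, 29; the last is March 29.
1 November 2031 is a Saturday, so the first Sunday is November 2 and the third is November 16.
At the standard offset (UTC−09:00), 07:00 UTC − 9h = 22:00 Orin Republic standard time (rolling into the previous day, 19 March 2031).
The standard-time date in Orin Republic, 19 March 2031, does not fall between 29 March and 16 November, so daylight saving is not in effect and Orin Republic is at UTC−09:00.
07:00 UTC − 9h = 22:00 Orin Republic (rolling into the previous day, 19 March 2031).

22:00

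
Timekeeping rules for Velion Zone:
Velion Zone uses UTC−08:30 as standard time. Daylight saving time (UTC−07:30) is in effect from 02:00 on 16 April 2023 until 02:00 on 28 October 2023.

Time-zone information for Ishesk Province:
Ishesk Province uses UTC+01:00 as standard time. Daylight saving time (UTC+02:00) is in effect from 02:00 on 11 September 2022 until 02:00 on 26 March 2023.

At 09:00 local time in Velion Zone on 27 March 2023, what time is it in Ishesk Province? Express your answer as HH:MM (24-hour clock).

18:30

27 March 2023 is outside the daylight-saving period (16 April – 28 October), so Velion Zone is on standard time, UTC−08:30.
09:00 Velion Zone + 8h30m = 17:30 UTC.
At the standard offset (UTC+01:00), 17:30 UTC + 1h = 18:30 Ishesk Province standard time.
The standard-time date in Ishesk Province, 27 March 2023, does not fall between 11 September 2022 and 26 March 2023, so daylight saving is not in effect and Ishesk Province is at UTC+01:00.
17:30 UTC + 1h = 18:30 Ishesk Province.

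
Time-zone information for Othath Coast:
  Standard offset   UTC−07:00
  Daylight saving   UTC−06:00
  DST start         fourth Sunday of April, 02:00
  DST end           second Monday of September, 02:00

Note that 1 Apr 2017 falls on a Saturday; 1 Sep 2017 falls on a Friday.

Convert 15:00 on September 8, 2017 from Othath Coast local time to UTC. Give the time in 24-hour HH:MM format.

21:00

1 April 2017 is a Saturday, so the first Sunday is April 2 and the fourth is April 23.
1 September 2017 is a Friday, so the first Monday is September 4 and the second is September 11.
Daylight saving runs 23 April – 11 September; September 8, 2017 is inside that window, so Othath Coast is at UTC−06:00.
15:00 local + 6h = 21:00 UTC.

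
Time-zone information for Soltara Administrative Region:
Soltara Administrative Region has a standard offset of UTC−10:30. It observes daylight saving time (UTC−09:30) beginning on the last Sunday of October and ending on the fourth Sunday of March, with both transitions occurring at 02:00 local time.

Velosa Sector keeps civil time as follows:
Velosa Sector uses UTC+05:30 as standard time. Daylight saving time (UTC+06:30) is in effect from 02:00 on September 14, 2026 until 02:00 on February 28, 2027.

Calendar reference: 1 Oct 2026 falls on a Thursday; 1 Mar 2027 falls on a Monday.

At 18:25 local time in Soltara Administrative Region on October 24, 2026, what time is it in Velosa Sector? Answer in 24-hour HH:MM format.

1 October 2026 is a Thursday, so Sundays fall on 4, 11, 18, 25; the last is October 25.
1 March 2027 is a Monday, so the first Sunday is March 7 and the fourth is March 28.
October 24, 2026 does not fall between 25 October 2026 and 28 March 2027, so daylight saving is not in effect and Soltara Administrative Region is at UTC−10:30.
18:25 Soltara Administrative Region + 10h30m = 04:55 UTC (rolling into the next day, 25 October 2026).
At the standard offset (UTC+05:30), 04:55 UTC + 5h30m = 10:25 Velosa Sector standard time.
The standard-time date in Velosa Sector, October 25, 2026, falls between 14 September 2026 and 28 February 2027, so daylight saving is in effect and Velosa Sector is at UTC+06:30.
04:55 UTC + 6h30m = 11:25 Velosa Sector.

11:25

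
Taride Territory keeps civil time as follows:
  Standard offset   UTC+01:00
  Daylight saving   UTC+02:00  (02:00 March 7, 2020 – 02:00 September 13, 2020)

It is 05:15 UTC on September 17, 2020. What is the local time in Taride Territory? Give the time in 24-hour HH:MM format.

At the standard offset (UTC+01:00), 05:15 UTC + 1h = 06:15 Taride Territory standard time.
The standard-time date in Taride Territory, September 17, 2020, is outside the daylight-saving period (7 March – 13 September), so Taride Territory is on standard time, UTC+01:00.
05:15 UTC + 1h = 06:15 local.

06:15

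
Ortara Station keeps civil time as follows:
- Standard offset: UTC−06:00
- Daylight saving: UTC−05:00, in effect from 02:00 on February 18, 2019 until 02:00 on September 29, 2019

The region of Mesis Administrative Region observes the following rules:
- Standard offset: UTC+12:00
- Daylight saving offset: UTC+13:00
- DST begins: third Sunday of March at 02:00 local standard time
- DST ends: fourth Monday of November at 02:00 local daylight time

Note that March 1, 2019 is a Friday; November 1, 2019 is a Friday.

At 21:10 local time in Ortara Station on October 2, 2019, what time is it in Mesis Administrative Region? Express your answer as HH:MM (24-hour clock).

16:10

October 2, 2019 does not fall between 18 February and 29 September, so daylight saving is not in effect and Ortara Station is at UTC−06:00.
21:10 Ortara Station + 6h = 03:10 UTC (rolling into the next day, 3 October 2019).
1 March 2019 is a Friday, so the first Sunday is March 3 and the third is March 17.
1 November 2019 is a Friday, so the first Monday is November 4 and the fourth is November 25.
At the standard offset (UTC+12:00), 03:10 UTC + 12h = 15:10 Mesis Administrative Region standard time.
Daylight saving runs 17 March – 25 November; the standard-time date in Mesis Administrative Region, October 3, 2019, is inside that window, so Mesis Administrative Region is at UTC+13:00.
03:10 UTC + 13h = 16:10 Mesis Administrative Region.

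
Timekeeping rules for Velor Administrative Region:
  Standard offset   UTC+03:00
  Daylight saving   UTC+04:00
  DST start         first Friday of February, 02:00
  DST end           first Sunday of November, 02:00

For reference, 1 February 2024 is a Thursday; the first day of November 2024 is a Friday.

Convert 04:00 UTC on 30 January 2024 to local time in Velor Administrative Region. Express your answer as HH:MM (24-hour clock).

1 February 2024 is a Thursday, so the first Friday is February 2.
1 November 2024 is a Friday, so the first Sunday is November 3.
At the standard offset (UTC+03:00), 04:00 UTC + 3h = 07:00 Velor Administrative Region standard time.
Daylight saving runs 2 February – 3 November; the standard-time date in Velor Administrative Region, 30 January 2024, is outside that window, so Velor Administrative Region is on standard time at UTC+03:00.
04:00 UTC + 3h = 07:00 local.

07:00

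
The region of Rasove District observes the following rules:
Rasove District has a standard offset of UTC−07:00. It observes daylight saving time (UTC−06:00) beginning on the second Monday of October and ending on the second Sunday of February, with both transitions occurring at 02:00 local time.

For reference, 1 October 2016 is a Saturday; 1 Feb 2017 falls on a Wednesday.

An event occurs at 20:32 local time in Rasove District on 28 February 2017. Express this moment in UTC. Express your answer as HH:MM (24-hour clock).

03:32

1 October 2016 is a Saturday, so the first Monday is October 3 and the second is October 10.
1 February 2017 is a Wednesday, so the first Sunday is February 5 and the second is February 12.
Daylight saving runs 10 October 2016 – 12 February 2017; 28 February 2017 is outside that window, so Rasove District is on standard time at UTC−07:00.
20:32 local + 7h = 03:32 UTC (rolling into the next day, 1 March 2017).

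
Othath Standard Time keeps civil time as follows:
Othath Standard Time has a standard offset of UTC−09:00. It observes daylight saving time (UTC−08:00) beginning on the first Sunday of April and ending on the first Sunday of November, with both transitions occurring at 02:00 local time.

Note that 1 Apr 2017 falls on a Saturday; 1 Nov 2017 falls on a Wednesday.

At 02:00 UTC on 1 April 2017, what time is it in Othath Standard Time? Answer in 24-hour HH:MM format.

17:00

1 April 2017 is a Saturday, so the first Sunday is April 2.
1 November 2017 is a Wednesday, so the first Sunday is November 5.
At the standard offset (UTC−09:00), 02:00 UTC − 9h = 17:00 Othath Standard Time standard time (rolling into the previous day, 31 March 2017).
The standard-time date in Othath Standard Time, 31 March 2017, is outside the daylight-saving period (2 April – 5 November), so Othath Standard Time is on standard time, UTC−09:00.
02:00 UTC − 9h = 17:00 local (rolling into the previous day, 31 March 2017).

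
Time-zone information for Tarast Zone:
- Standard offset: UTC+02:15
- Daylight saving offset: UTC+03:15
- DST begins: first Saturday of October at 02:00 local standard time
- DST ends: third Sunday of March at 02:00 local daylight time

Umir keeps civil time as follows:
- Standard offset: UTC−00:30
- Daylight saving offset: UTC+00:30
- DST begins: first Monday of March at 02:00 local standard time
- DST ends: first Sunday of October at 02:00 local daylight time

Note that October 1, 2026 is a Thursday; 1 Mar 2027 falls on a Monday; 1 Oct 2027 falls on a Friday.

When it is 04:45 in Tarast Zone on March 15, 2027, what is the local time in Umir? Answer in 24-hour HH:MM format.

1 October 2026 is a Thursday, so the first Saturday is October 3.
1 March 2027 is a Monday, so the first Sunday is March 7 and the third is March 21.
March 15, 2027 lies within the daylight-saving period (3 October 2026 – 21 March 2027), so Tarast Zone is on daylight time, UTC+03:15.
04:45 Tarast Zone − 3h15m = 01:30 UTC.
1 March 2027 is a Monday, so the first Monday is March 1.
1 October 2027 is a Friday, so the first Sunday is October 3.
At the standard offset (UTC−00:30), 01:30 UTC − 0h30m = 01:00 Umir standard time.
Daylight saving runs 1 March – 3 October; the standard-time date in Umir, March 15, 2027, is inside that window, so Umir is at UTC+00:30.
01:30 UTC + 0h30m = 02:00 Umir.

02:00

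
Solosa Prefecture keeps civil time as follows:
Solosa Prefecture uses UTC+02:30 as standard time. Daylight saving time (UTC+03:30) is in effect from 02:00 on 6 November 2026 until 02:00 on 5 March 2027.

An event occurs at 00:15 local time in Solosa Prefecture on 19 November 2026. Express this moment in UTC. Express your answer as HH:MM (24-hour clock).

20:45

19 November 2026 lies within the daylight-saving period (6 November 2026 – 5 March 2027), so Solosa Prefecture is on daylight time, UTC+03:30.
00:15 local − 3h30m = 20:45 UTC (rolling into the previous day, 18 November 2026).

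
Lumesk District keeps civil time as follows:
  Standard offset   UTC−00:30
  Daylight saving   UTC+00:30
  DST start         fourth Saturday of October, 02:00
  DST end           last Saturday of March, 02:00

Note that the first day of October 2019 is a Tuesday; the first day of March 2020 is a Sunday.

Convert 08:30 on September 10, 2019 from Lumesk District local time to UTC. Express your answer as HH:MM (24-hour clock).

1 October 2019 is a Tuesday, so the first Saturday is October 5 and the fourth is October 26.
1 March 2020 is a Sunday, so Saturdays fall on 7, 14, 21, 28; the last is March 28.
September 10, 2019 is outside the daylight-saving period (26 October 2019 – 28 March 2020), so Lumesk District is on standard time, UTC−00:30.
08:30 local + 0h30m = 09:00 UTC.

09:00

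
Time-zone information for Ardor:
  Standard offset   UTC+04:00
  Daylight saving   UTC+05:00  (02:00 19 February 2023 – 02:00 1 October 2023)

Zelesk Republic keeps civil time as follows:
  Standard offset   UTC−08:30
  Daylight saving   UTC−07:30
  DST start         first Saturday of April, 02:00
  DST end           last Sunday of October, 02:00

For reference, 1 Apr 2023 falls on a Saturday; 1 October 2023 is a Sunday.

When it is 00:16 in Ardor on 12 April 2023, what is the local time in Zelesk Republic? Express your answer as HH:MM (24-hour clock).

11:46

Daylight saving runs 19 February – 1 October; 12 April 2023 is inside that window, so Ardor is at UTC+05:00.
00:16 Ardor − 5h = 19:16 UTC (rolling into the previous day, 11 April 2023).
1 April 2023 is a Saturday, so the first Saturday is April 1.
1 October 2023 is a Sunday, so Sundays fall on 1, 8, 15, 22, 29; the last is October 29.
At the standard offset (UTC−08:30), 19:16 UTC − 8h30m = 10:46 Zelesk Republic standard time.
The standard-time date in Zelesk Republic, 11 April 2023, falls between 1 April and 29 October, so daylight saving is in effect and Zelesk Republic is at UTC−07:30.
19:16 UTC − 7h30m = 11:46 Zelesk Republic.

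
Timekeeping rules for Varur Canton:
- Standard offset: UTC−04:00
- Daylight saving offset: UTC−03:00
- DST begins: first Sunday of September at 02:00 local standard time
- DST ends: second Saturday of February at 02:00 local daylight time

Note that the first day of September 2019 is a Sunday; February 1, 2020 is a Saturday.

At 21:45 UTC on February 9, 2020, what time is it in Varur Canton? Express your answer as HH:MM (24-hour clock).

17:45

1 September 2019 is a Sunday, so the first Sunday is September 1.
1 February 2020 is a Saturday, so the first Saturday is February 1 and the second is February 8.
At the standard offset (UTC−04:00), 21:45 UTC − 4h = 17:45 Varur Canton standard time.
Daylight saving runs 1 September 2019 – 8 February 2020; the standard-time date in Varur Canton, February 9, 2020, is outside that window, so Varur Canton is on standard time at UTC−04:00.
21:45 UTC − 4h = 17:45 local.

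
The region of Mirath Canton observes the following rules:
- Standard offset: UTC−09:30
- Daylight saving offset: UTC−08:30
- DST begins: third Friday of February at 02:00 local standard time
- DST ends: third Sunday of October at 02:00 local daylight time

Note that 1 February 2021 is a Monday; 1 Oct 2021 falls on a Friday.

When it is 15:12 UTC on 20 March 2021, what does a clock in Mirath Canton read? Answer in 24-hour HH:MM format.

1 February 2021 is a Monday, so the first Friday is February 5 and the third is February 19.
1 October 2021 is a Friday, so the first Sunday is October 3 and the third is October 17.
At the standard offset (UTC−09:30), 15:12 UTC − 9h30m = 05:42 Mirath Canton standard time.
Daylight saving runs 19 February – 17 October; the standard-time date in Mirath Canton, 20 March 2021, is inside that window, so Mirath Canton is at UTC−08:30.
15:12 UTC − 8h30m = 06:42 local.

06:42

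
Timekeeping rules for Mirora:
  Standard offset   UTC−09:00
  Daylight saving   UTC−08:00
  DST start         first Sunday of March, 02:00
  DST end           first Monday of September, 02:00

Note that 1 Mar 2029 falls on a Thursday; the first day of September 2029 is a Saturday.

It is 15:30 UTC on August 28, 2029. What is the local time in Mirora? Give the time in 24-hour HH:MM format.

1 March 2029 is a Thursday, so the first Sunday is March 4.
1 September 2029 is a Saturday, so the first Monday is September 3.
At the standard offset (UTC−09:00), 15:30 UTC − 9h = 06:30 Mirora standard time.
Daylight saving runs 4 March – 3 September; the standard-time date in Mirora, August 28, 2029, is inside that window, so Mirora is at UTC−08:00.
15:30 UTC − 8h = 07:30 local.

07:30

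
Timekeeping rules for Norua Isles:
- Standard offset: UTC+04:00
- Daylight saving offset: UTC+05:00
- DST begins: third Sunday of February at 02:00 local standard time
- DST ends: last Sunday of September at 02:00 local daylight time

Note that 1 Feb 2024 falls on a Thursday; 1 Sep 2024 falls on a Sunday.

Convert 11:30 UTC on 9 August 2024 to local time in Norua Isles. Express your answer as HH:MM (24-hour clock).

1 February 2024 is a Thursday, so the first Sunday is February 4 and the third is February 18.
1 September 2024 is a Sunday, so Sundays fall on 1, 8, 15, 22, 29; the last is September 29.
At the standard offset (UTC+04:00), 11:30 UTC + 4h = 15:30 Norua Isles standard time.
The standard-time date in Norua Isles, 9 August 2024, lies within the daylight-saving period (18 February – 29 September), so Norua Isles is on daylight time, UTC+05:00.
11:30 UTC + 5h = 16:30 local.

16:30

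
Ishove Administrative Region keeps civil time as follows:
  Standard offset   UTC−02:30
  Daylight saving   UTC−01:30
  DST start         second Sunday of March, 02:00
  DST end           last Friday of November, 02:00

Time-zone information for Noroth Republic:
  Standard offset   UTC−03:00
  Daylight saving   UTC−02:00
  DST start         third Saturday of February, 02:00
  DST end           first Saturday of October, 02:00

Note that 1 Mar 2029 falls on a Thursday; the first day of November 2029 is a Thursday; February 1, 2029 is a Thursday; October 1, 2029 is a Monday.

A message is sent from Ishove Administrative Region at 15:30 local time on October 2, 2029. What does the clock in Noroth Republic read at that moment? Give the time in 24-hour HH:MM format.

1 March 2029 is a Thursday, so the first Sunday is March 4 and the second is March 11.
1 November 2029 is a Thursday, so Fridays fall on 2, 9, 16, 23, 30; the last is November 30.
Daylight saving runs 11 March – 30 November; October 2, 2029 is inside that window, so Ishove Administrative Region is at UTC−01:30.
15:30 Ishove Administrative Region + 1h30m = 17:00 UTC.
1 February 2029 is a Thursday, so the first Saturday is February 3 and the third is February 17.
1 October 2029 is a Monday, so the first Saturday is October 6.
At the standard offset (UTC−03:00), 17:00 UTC − 3h = 14:00 Noroth Republic standard time.
The standard-time date in Noroth Republic, October 2, 2029, falls between 17 February and 6 October, so daylight saving is in effect and Noroth Republic is at UTC−02:00.
17:00 UTC − 2h = 15:00 Noroth Republic.

15:00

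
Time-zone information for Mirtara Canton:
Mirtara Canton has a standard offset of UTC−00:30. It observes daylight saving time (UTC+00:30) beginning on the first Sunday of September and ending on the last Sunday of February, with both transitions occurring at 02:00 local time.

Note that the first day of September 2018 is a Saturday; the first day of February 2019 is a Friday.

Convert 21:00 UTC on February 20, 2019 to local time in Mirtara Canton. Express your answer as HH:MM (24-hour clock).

21:30

1 September 2018 is a Saturday, so the first Sunday is September 2.
1 February 2019 is a Friday, so Sundays fall on 3, 10, 17, 24; the last is February 24.
At the standard offset (UTC−00:30), 21:00 UTC − 0h30m = 20:30 Mirtara Canton standard time.
The standard-time date in Mirtara Canton, February 20, 2019, falls between 2 September 2018 and 24 February 2019, so daylight saving is in effect and Mirtara Canton is at UTC+00:30.
21:00 UTC + 0h30m = 21:30 local.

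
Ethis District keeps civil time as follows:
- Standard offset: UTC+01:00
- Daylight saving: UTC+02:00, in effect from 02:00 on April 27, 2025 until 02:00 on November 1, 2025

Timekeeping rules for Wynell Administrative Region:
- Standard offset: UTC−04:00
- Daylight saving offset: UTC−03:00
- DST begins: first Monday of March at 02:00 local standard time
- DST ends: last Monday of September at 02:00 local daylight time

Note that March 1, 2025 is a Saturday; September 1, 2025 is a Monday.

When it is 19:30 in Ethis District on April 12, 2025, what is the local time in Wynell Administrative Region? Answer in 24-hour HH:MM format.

Daylight saving runs 27 April – 1 November; April 12, 2025 is outside that window, so Ethis District is on standard time at UTC+01:00.
19:30 Ethis District − 1h = 18:30 UTC.
1 March 2025 is a Saturday, so the first Monday is March 3.
1 September 2025 is a Monday, so Mondays fall on 1, 8, 15, 22, 29; the last is September 29.
At the standard offset (UTC−04:00), 18:30 UTC − 4h = 14:30 Wynell Administrative Region standard time.
Daylight saving runs 3 March – 29 September; the standard-time date in Wynell Administrative Region, April 12, 2025, is inside that window, so Wynell Administrative Region is at UTC−03:00.
18:30 UTC − 3h = 15:30 Wynell Administrative Region.

15:30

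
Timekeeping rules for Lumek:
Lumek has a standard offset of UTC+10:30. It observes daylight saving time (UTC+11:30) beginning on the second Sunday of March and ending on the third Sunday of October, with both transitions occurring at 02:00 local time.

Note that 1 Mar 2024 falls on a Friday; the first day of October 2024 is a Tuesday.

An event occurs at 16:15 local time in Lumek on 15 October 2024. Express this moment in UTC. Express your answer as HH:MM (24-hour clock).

1 March 2024 is a Friday, so the first Sunday is March 3 and the second is March 10.
1 October 2024 is a Tuesday, so the first Sunday is October 6 and the third is October 20.
15 October 2024 lies within the daylight-saving period (10 March – 20 October), so Lumek is on daylight time, UTC+11:30.
16:15 local − 11h30m = 04:45 UTC.

04:45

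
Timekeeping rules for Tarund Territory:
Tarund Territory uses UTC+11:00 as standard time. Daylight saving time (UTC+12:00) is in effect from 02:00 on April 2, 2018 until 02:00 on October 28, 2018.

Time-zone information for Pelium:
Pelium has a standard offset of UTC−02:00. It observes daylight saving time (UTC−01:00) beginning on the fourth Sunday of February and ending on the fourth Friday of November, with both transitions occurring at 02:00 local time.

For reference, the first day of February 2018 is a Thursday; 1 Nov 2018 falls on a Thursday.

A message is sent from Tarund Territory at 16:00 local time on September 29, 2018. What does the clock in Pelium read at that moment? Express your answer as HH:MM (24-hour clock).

September 29, 2018 falls between 2 April and 28 October, so daylight saving is in effect and Tarund Territory is at UTC+12:00.
16:00 Tarund Territory − 12h = 04:00 UTC.
1 February 2018 is a Thursday, so the first Sunday is February 4 and the fourth is February 25.
1 November 2018 is a Thursday, so the first Friday is November 2 and the fourth is November 23.
At the standard offset (UTC−02:00), 04:00 UTC − 2h = 02:00 Pelium standard time.
The standard-time date in Pelium, September 29, 2018, lies within the daylight-saving period (25 February – 23 November), so Pelium is on daylight time, UTC−01:00.
04:00 UTC − 1h = 03:00 Pelium.

03:00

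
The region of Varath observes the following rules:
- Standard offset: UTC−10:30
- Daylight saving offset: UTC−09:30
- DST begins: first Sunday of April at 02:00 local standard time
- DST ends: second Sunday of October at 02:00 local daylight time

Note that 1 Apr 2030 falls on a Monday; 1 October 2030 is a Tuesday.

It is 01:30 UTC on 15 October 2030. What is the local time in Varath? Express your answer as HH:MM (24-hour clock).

15:00

1 April 2030 is a Monday, so the first Sunday is April 7.
1 October 2030 is a Tuesday, so the first Sunday is October 6 and the second is October 13.
At the standard offset (UTC−10:30), 01:30 UTC − 10h30m = 15:00 Varath standard time (rolling into the previous day, 14 October 2030).
The standard-time date in Varath, 14 October 2030, does not fall between 7 April and 13 October, so daylight saving is not in effect and Varath is at UTC−10:30.
01:30 UTC − 10h30m = 15:00 local (rolling into the previous day, 14 October 2030).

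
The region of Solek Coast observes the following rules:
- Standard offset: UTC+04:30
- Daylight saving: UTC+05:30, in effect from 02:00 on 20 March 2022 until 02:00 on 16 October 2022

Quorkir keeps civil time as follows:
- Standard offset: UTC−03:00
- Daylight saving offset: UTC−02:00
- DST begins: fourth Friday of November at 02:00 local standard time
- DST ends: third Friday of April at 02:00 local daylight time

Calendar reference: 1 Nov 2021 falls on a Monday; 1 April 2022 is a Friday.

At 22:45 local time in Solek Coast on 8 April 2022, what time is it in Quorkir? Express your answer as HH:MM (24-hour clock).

8 April 2022 lies within the daylight-saving period (20 March – 16 October), so Solek Coast is on daylight time, UTC+05:30.
22:45 Solek Coast − 5h30m = 17:15 UTC.
1 November 2021 is a Monday, so the first Friday is November 5 and the fourth is November 26.
1 April 2022 is a Friday, so the first Friday is April 1 and the third is April 15.
At the standard offset (UTC−03:00), 17:15 UTC − 3h = 14:15 Quorkir standard time.
The standard-time date in Quorkir, 8 April 2022, lies within the daylight-saving period (26 November 2021 – 15 April 2022), so Quorkir is on daylight time, UTC−02:00.
17:15 UTC − 2h = 15:15 Quorkir.

15:15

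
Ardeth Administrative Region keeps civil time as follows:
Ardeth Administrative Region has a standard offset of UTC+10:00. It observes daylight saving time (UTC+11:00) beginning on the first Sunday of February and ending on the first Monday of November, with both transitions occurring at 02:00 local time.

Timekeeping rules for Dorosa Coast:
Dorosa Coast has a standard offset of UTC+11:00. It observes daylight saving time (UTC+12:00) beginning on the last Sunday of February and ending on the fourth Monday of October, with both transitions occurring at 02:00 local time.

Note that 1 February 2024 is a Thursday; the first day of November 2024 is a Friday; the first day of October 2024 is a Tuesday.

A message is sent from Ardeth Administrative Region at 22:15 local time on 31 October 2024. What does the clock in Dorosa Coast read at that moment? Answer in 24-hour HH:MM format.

22:15

1 February 2024 is a Thursday, so the first Sunday is February 4.
1 November 2024 is a Friday, so the first Monday is November 4.
31 October 2024 lies within the daylight-saving period (4 February – 4 November), so Ardeth Administrative Region is on daylight time, UTC+11:00.
22:15 Ardeth Administrative Region − 11h = 11:15 UTC.
1 February 2024 is a Thursday, so Sundays fall on 4, 11, 18, 25; the last is February 25.
1 October 2024 is a Tuesday, so the first Monday is October 7 and the fourth is October 28.
At the standard offset (UTC+11:00), 11:15 UTC + 11h = 22:15 Dorosa Coast standard time.
Daylight saving runs 25 February – 28 October; the standard-time date in Dorosa Coast, 31 October 2024, is outside that window, so Dorosa Coast is on standard time at UTC+11:00.
11:15 UTC + 11h = 22:15 Dorosa Coast.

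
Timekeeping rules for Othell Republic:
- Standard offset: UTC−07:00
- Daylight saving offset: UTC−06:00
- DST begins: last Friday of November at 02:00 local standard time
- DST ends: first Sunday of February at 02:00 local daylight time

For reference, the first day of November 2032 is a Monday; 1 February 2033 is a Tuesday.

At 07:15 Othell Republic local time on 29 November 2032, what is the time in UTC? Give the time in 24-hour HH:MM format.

13:15

1 November 2032 is a Monday, so Fridays fall on 5, 12, 19, 26; the last is November 26.
1 February 2033 is a Tuesday, so the first Sunday is February 6.
29 November 2032 falls between 26 November 2032 and 6 February 2033, so daylight saving is in effect and Othell Republic is at UTC−06:00.
07:15 local + 6h = 13:15 UTC.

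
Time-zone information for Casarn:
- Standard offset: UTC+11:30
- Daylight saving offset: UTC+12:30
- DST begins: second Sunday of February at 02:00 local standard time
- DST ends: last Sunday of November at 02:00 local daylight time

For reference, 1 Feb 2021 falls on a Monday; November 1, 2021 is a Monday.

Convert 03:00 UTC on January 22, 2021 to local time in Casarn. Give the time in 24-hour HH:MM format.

14:30

1 February 2021 is a Monday, so the first Sunday is February 7 and the second is February 14.
1 November 2021 is a Monday, so Sundays fall on 7, 14, 21, 28; the last is November 28.
At the standard offset (UTC+11:30), 03:00 UTC + 11h30m = 14:30 Casarn standard time.
The standard-time date in Casarn, January 22, 2021, is outside the daylight-saving period (14 February – 28 November), so Casarn is on standard time, UTC+11:30.
03:00 UTC + 11h30m = 14:30 local.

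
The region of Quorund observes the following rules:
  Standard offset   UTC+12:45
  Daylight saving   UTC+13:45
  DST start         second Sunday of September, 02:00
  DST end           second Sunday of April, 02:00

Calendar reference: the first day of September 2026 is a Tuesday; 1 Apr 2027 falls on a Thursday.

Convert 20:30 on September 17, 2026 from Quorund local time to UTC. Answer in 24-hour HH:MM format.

06:45

1 September 2026 is a Tuesday, so the first Sunday is September 6 and the second is September 13.
1 April 2027 is a Thursday, so the first Sunday is April 4 and the second is April 11.
September 17, 2026 falls between 13 September 2026 and 11 April 2027, so daylight saving is in effect and Quorund is at UTC+13:45.
20:30 local − 13h45m = 06:45 UTC.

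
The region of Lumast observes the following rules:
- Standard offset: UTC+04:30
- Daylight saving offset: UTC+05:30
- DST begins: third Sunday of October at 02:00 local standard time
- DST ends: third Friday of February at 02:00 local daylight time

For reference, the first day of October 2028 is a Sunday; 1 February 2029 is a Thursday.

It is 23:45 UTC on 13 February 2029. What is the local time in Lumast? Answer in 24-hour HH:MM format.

05:15

1 October 2028 is a Sunday, so the first Sunday is October 1 and the third is October 15.
1 February 2029 is a Thursday, so the first Friday is February 2 and the third is February 16.
At the standard offset (UTC+04:30), 23:45 UTC + 4h30m = 04:15 Lumast standard time (rolling into the next day, 14 February 2029).
Daylight saving runs 15 October 2028 – 16 February 2029; the standard-time date in Lumast, 14 February 2029, is inside that window, so Lumast is at UTC+05:30.
23:45 UTC + 5h30m = 05:15 local (rolling into the next day, 14 February 2029).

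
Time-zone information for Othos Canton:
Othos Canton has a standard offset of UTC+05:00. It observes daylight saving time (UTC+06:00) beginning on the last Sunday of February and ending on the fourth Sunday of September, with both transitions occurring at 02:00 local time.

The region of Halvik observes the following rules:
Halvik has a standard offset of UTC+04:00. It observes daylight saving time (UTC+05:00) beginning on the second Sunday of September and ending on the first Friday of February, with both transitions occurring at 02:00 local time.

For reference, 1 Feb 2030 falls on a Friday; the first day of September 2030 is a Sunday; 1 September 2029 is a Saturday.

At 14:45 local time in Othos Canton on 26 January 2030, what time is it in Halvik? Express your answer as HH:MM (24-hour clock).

14:45

1 February 2030 is a Friday, so Sundays fall on 3, 10, 17, 24; the last is February 24.
1 September 2030 is a Sunday, so the first Sunday is September 1 and the fourth is September 22.
26 January 2030 is outside the daylight-saving period (24 February – 22 September), so Othos Canton is on standard time, UTC+05:00.
14:45 Othos Canton − 5h = 09:45 UTC.
1 September 2029 is a Saturday, so the first Sunday is September 2 and the second is September 9.
1 February 2030 is a Friday, so the first Friday is February 1.
At the standard offset (UTC+04:00), 09:45 UTC + 4h = 13:45 Halvik standard time.
Daylight saving runs 9 September 2029 – 1 February 2030; the standard-time date in Halvik, 26 January 2030, is inside that window, so Halvik is at UTC+05:00.
09:45 UTC + 5h = 14:45 Halvik.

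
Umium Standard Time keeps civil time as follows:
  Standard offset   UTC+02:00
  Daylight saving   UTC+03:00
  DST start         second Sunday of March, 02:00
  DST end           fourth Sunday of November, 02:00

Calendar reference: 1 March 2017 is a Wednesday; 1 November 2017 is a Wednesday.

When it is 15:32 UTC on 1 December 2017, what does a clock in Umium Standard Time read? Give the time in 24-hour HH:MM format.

1 March 2017 is a Wednesday, so the first Sunday is March 5 and the second is March 12.
1 November 2017 is a Wednesday, so the first Sunday is November 5 and the fourth is November 26.
At the standard offset (UTC+02:00), 15:32 UTC + 2h = 17:32 Umium Standard Time standard time.
The standard-time date in Umium Standard Time, 1 December 2017, does not fall between 12 March and 26 November, so daylight saving is not in effect and Umium Standard Time is at UTC+02:00.
15:32 UTC + 2h = 17:32 local.

17:32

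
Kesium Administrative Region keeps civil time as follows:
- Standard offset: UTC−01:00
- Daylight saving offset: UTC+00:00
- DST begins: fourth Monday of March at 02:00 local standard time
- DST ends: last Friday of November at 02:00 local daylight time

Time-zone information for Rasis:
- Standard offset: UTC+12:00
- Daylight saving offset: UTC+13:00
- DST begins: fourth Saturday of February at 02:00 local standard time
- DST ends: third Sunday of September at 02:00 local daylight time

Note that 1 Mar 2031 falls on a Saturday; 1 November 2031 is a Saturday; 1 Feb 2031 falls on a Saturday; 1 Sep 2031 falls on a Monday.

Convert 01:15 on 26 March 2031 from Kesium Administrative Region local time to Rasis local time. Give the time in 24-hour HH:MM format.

14:15

1 March 2031 is a Saturday, so the first Monday is March 3 and the fourth is March 24.
1 November 2031 is a Saturday, so Fridays fall on 7, 14, 21, 28; the last is November 28.
Daylight saving runs 24 March – 28 November; 26 March 2031 is inside that window, so Kesium Administrative Region is at UTC+00:00.
01:15 Kesium Administrative Region − 0h = 01:15 UTC.
1 February 2031 is a Saturday, so the first Saturday is February 1 and the fourth is February 22.
1 September 2031 is a Monday, so the first Sunday is September 7 and the third is September 21.
At the standard offset (UTC+12:00), 01:15 UTC + 12h = 13:15 Rasis standard time.
The standard-time date in Rasis, 26 March 2031, falls between 22 February and 21 September, so daylight saving is in effect and Rasis is at UTC+13:00.
01:15 UTC + 13h = 14:15 Rasis.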